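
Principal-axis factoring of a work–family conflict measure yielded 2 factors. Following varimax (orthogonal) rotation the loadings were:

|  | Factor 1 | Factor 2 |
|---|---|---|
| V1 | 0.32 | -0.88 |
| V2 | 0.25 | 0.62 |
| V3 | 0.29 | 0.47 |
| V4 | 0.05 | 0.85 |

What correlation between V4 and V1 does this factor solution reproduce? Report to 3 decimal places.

-0.732

r̂ = Σ λ_i·λ_j across factors = (0.05)(0.32) + (0.85)(-0.88)
  = +0.0160 -0.7480 = -0.7320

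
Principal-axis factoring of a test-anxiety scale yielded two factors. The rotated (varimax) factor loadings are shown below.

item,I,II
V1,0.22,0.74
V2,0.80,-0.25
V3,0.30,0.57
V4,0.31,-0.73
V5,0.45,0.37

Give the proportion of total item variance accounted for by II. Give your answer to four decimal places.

0.3210

SS loadings for II = 0.74² + (-0.25)² + 0.57² + (-0.73)² + 0.37² = 1.6048
Proportion of variance = 1.6048 / 5 = 0.3210.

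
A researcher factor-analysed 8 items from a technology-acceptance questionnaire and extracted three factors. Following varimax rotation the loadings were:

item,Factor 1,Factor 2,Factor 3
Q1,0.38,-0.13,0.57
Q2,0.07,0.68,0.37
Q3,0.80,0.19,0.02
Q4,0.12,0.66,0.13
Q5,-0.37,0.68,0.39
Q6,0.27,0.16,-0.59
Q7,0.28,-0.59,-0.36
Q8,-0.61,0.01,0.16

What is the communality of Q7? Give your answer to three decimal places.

h² = 0.28² + (-0.59)² + (-0.36)² = 0.0784 + 0.3481 + 0.1296 = 0.5561

0.556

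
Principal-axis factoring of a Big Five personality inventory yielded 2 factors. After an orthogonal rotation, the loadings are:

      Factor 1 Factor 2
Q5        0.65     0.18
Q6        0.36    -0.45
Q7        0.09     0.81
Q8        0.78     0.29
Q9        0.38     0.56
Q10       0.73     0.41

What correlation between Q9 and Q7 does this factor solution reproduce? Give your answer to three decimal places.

r̂ = Σ λ_i·λ_j across factors = (0.38)(0.09) + (0.56)(0.81)
  = +0.0342 +0.4536 = 0.4878

0.488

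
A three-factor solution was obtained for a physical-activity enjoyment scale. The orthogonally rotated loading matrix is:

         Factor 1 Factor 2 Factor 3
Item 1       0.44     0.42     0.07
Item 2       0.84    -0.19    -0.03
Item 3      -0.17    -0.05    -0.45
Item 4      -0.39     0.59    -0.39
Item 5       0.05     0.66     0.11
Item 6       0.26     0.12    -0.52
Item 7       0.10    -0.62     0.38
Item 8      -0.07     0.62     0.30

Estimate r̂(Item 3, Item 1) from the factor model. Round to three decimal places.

r̂ = Σ λ_i·λ_j across factors = (-0.17)(0.44) + (-0.05)(0.42) + (-0.45)(0.07)
  = -0.0748 -0.0210 -0.0315 = -0.1273

-0.127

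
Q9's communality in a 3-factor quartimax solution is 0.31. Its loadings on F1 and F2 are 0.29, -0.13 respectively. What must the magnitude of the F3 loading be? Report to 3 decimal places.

Under orthogonal rotation h² = Σλ², so λ_F3² = h² − (0.1010) = 0.31 − 0.1010 = 0.2090.
|λ| = √0.2090 = 0.4572.

0.457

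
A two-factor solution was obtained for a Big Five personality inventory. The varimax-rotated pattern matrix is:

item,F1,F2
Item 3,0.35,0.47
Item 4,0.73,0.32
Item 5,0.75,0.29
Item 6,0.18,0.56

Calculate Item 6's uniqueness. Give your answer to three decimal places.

h² = 0.18² + 0.56² = 0.0324 + 0.3136 = 0.3460
Uniqueness u² = 1 − h² = 1 − 0.3460 = 0.6540

0.654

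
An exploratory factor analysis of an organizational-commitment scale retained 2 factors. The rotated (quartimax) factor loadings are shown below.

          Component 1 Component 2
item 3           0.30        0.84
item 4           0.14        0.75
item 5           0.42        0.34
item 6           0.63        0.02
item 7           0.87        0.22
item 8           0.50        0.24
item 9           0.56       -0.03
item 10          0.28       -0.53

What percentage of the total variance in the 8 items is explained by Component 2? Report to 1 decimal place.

22.1%

SS loadings for Component 2 = 0.84² + 0.75² + 0.34² + 0.02² + 0.22² + 0.24² + (-0.03)² + (-0.53)² = 1.7719
With 8 standardized items, total variance = 8. Proportion = 1.7719/8 = 0.2215 → 22.15%.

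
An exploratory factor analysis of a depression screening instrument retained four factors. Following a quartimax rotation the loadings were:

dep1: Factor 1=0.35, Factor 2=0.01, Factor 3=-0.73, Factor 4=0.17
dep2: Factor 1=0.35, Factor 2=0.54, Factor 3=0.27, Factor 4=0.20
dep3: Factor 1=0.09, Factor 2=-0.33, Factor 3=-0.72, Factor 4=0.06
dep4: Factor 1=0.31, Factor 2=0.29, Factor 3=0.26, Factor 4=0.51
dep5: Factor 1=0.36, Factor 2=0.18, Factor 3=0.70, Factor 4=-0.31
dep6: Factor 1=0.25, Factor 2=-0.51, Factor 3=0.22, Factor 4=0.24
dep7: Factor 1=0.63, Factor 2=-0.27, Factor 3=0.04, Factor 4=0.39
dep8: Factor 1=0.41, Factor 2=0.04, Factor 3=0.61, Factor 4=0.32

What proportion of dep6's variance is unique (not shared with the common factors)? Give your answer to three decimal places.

0.571

h² = 0.25² + (-0.51)² + 0.22² + 0.24² = 0.0625 + 0.2601 + 0.0484 + 0.0576 = 0.4286
Uniqueness u² = 1 − h² = 1 − 0.4286 = 0.5714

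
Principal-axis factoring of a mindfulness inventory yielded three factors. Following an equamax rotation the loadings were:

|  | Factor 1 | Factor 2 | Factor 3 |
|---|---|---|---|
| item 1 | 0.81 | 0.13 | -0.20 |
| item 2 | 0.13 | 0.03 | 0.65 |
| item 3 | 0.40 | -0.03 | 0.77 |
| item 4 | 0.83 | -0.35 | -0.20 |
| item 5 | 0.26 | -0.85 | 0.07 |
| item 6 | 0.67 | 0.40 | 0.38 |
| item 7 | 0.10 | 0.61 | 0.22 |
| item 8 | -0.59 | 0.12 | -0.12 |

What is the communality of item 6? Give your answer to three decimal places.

0.753

h² = 0.67² + 0.40² + 0.38² = 0.4489 + 0.1600 + 0.1444 = 0.7533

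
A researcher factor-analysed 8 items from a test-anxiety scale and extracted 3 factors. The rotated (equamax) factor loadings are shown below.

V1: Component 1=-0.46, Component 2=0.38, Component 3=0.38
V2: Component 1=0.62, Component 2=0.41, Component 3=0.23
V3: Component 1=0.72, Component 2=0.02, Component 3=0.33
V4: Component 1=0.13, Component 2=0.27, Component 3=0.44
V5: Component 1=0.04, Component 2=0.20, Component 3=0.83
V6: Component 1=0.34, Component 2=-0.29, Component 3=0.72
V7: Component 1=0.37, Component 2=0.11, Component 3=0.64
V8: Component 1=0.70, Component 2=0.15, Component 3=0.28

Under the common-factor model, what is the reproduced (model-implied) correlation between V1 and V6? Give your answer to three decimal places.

r̂ = Σ λ_i·λ_j across factors = (-0.46)(0.34) + (0.38)(-0.29) + (0.38)(0.72)
  = -0.1564 -0.1102 +0.2736 = 0.0070

0.007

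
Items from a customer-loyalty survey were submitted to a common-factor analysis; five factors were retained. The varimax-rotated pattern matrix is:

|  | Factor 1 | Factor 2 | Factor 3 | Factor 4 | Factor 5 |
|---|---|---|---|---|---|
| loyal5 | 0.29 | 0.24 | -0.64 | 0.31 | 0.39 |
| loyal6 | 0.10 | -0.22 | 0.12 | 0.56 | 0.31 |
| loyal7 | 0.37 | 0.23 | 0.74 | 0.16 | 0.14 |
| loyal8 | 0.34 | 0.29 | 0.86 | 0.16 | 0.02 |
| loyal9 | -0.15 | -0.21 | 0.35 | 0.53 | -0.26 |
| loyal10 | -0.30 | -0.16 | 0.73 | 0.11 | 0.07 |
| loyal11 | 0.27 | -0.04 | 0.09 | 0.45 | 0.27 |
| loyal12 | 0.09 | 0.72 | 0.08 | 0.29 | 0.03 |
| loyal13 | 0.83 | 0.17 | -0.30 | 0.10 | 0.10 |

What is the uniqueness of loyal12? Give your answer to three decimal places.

h² = 0.09² + 0.72² + 0.08² + 0.29² + 0.03² = 0.0081 + 0.5184 + 0.0064 + 0.0841 + 0.0009 = 0.6179
Uniqueness u² = 1 − h² = 1 − 0.6179 = 0.3821

0.382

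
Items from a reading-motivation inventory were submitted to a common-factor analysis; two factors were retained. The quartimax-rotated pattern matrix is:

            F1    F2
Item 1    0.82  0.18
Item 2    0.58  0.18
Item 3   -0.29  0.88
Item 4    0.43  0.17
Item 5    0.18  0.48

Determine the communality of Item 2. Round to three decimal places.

0.369

h² = 0.58² + 0.18² = 0.3364 + 0.0324 = 0.3688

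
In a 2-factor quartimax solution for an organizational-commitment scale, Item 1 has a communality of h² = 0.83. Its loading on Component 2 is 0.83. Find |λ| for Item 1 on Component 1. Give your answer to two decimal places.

0.38

Under orthogonal rotation h² = Σλ², so λ_Component 1² = h² − (0.6889) = 0.83 − 0.6889 = 0.1411.
|λ| = √0.1411 = 0.3756.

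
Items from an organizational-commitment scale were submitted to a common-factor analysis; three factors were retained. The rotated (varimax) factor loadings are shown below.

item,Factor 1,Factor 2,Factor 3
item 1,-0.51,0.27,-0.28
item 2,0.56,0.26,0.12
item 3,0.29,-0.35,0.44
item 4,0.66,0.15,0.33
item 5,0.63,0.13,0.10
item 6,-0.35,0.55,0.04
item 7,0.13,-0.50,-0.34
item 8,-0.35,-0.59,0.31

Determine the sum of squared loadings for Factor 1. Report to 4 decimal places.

1.7522

SS loadings for Factor 1 = (-0.51)² + 0.56² + 0.29² + 0.66² + 0.63² + (-0.35)² + 0.13² + (-0.35)² = 0.2601 + 0.3136 + 0.0841 + 0.4356 + 0.3969 + 0.1225 + 0.0169 + 0.1225 = 1.7522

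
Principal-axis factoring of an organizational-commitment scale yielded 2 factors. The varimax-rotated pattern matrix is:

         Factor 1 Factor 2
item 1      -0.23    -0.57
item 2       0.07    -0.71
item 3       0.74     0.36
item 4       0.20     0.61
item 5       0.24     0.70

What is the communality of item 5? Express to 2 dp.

h² = 0.24² + 0.70² = 0.0576 + 0.4900 = 0.5476

0.55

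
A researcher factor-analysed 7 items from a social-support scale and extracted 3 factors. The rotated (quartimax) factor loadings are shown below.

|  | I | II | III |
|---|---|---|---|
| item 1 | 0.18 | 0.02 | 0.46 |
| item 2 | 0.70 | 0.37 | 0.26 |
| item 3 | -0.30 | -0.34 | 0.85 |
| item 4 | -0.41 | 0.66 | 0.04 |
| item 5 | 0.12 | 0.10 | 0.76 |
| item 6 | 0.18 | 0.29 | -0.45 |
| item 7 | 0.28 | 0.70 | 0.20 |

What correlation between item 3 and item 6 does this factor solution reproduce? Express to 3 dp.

-0.535

r̂ = Σ λ_i·λ_j across factors = (-0.30)(0.18) + (-0.34)(0.29) + (0.85)(-0.45)
  = -0.0540 -0.0986 -0.3825 = -0.5351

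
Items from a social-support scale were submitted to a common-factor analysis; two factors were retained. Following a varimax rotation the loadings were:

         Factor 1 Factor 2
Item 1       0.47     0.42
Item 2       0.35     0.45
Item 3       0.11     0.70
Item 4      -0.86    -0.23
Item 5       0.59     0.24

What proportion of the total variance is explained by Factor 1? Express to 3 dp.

SS loadings for Factor 1 = 0.47² + 0.35² + 0.11² + (-0.86)² + 0.59² = 1.4432
Proportion of variance = 1.4432 / 5 = 0.2886.

0.289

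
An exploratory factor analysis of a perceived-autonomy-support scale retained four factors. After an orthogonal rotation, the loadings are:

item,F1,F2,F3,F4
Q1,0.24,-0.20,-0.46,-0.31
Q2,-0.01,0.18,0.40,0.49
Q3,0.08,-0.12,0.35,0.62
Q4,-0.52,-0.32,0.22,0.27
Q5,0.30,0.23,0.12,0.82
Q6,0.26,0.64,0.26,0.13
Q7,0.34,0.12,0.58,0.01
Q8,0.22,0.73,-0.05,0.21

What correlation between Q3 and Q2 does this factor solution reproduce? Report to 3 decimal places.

0.421

r̂ = Σ λ_i·λ_j across factors = (0.08)(-0.01) + (-0.12)(0.18) + (0.35)(0.40) + (0.62)(0.49)
  = -0.0008 -0.0216 +0.1400 +0.3038 = 0.4214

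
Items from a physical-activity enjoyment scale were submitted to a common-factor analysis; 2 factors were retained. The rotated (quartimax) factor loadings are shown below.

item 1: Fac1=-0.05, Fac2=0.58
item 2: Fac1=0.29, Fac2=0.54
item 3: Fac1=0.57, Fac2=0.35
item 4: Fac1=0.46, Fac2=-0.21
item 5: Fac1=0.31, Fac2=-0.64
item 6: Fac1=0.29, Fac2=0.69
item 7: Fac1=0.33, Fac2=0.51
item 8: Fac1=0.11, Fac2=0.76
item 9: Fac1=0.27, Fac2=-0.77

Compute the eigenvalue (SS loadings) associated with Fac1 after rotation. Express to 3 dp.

0.997

SS loadings for Fac1 = (-0.05)² + 0.29² + 0.57² + 0.46² + 0.31² + 0.29² + 0.33² + 0.11² + 0.27² = 0.0025 + 0.0841 + 0.3249 + 0.2116 + 0.0961 + 0.0841 + 0.1089 + 0.0121 + 0.0729 = 0.9972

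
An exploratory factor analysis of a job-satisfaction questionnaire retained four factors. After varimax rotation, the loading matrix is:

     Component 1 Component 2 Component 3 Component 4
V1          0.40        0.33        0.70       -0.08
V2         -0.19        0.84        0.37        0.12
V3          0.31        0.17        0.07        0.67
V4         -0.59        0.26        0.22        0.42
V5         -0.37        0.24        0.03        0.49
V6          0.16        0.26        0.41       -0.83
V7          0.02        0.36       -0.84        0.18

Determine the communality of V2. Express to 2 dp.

h² = (-0.19)² + 0.84² + 0.37² + 0.12² = 0.0361 + 0.7056 + 0.1369 + 0.0144 = 0.8930

0.89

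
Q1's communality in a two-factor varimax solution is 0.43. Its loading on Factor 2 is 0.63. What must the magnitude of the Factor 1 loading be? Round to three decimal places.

0.182

Under orthogonal rotation h² = Σλ², so λ_Factor 1² = h² − (0.3969) = 0.43 − 0.3969 = 0.0331.
|λ| = √0.0331 = 0.1819.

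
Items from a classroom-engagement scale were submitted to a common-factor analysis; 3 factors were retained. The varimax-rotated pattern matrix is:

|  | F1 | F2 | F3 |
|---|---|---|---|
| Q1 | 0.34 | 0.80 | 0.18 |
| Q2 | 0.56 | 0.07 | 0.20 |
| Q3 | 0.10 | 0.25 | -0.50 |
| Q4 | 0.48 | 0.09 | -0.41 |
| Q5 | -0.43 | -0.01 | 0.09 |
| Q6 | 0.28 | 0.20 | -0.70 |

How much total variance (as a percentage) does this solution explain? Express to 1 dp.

Communalities: 0.7880, 0.3585, 0.3225, 0.4066, 0.1931, 0.6084; Σh² = 2.6771.
Total variance with 6 standardized items is 6, so the solution explains 2.6771/6 = 0.4462 = 44.62%.

44.6%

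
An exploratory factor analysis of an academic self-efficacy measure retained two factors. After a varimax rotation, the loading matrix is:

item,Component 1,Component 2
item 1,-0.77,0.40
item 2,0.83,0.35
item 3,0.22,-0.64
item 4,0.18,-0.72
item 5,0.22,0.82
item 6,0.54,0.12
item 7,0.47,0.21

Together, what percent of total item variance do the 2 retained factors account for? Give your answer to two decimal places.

SS loadings by factor: 1.9235, 1.9414; total = 3.8649.
Total variance with 7 standardized items is 7, so the solution explains 3.8649/7 = 0.5521 = 55.21%.

55.21%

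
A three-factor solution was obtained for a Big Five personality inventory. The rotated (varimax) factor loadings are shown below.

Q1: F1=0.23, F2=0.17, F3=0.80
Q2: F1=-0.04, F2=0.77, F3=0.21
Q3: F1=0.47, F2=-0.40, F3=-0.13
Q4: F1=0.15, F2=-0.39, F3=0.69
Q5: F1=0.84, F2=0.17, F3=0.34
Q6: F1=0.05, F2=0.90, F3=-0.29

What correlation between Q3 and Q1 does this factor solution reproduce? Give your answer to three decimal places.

-0.064

r̂ = Σ λ_i·λ_j across factors = (0.47)(0.23) + (-0.40)(0.17) + (-0.13)(0.80)
  = +0.1081 -0.0680 -0.1040 = -0.0639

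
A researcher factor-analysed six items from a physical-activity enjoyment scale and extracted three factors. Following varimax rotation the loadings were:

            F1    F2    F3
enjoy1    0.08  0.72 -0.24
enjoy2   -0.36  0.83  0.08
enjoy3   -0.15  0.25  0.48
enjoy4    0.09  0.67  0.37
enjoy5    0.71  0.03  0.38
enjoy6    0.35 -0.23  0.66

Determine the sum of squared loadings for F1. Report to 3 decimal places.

SS loadings for F1 = 0.08² + (-0.36)² + (-0.15)² + 0.09² + 0.71² + 0.35² = 0.0064 + 0.1296 + 0.0225 + 0.0081 + 0.5041 + 0.1225 = 0.7932

0.793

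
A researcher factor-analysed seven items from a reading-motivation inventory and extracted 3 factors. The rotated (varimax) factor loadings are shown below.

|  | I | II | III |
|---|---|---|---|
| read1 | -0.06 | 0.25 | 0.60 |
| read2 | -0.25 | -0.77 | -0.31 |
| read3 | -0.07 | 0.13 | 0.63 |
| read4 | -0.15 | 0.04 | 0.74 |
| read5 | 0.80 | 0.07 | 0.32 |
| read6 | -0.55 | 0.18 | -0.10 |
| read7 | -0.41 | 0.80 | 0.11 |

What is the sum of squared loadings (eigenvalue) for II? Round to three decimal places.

SS loadings for II = 0.25² + (-0.77)² + 0.13² + 0.04² + 0.07² + 0.18² + 0.80² = 0.0625 + 0.5929 + 0.0169 + 0.0016 + 0.0049 + 0.0324 + 0.6400 = 1.3512

1.351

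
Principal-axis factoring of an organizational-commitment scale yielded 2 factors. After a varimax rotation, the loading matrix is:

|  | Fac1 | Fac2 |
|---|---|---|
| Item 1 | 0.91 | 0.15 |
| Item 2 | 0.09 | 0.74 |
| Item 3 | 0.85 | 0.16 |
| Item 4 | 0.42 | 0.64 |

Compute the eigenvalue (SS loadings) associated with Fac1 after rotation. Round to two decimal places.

1.74

SS loadings for Fac1 = 0.91² + 0.09² + 0.85² + 0.42² = 0.8281 + 0.0081 + 0.7225 + 0.1764 = 1.7351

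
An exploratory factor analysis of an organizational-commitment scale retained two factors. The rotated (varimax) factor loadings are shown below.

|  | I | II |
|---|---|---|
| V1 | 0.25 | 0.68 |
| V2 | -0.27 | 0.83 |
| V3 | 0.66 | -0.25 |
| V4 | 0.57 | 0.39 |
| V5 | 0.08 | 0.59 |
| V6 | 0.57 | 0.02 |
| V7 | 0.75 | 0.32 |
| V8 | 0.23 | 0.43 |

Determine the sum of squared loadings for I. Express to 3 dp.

1.843

SS loadings for I = 0.25² + (-0.27)² + 0.66² + 0.57² + 0.08² + 0.57² + 0.75² + 0.23² = 0.0625 + 0.0729 + 0.4356 + 0.3249 + 0.0064 + 0.3249 + 0.5625 + 0.0529 = 1.8426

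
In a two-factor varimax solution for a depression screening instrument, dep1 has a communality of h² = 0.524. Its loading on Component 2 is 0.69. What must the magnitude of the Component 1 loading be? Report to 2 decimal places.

Under orthogonal rotation h² = Σλ², so λ_Component 1² = h² − (0.4761) = 0.524 − 0.4761 = 0.0479.
|λ| = √0.0479 = 0.2189.

0.22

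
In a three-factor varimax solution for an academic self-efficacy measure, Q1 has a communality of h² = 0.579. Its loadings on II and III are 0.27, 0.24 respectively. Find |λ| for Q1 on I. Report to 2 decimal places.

0.67

Under orthogonal rotation h² = Σλ², so λ_I² = h² − (0.1305) = 0.579 − 0.1305 = 0.4485.
|λ| = √0.4485 = 0.6697.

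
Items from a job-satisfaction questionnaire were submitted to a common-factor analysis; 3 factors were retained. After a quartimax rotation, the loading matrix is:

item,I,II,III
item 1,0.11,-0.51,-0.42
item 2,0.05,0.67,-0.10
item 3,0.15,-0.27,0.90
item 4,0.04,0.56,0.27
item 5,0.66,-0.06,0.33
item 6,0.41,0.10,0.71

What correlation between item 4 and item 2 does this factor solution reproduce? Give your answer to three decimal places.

0.350

r̂ = Σ λ_i·λ_j across factors = (0.04)(0.05) + (0.56)(0.67) + (0.27)(-0.10)
  = +0.0020 +0.3752 -0.0270 = 0.3502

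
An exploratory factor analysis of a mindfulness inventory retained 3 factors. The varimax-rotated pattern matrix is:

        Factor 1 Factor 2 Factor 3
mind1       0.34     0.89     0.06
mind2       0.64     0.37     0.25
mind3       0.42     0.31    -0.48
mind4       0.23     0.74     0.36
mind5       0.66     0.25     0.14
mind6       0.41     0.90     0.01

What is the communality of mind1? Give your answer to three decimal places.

h² = 0.34² + 0.89² + 0.06² = 0.1156 + 0.7921 + 0.0036 = 0.9113

0.911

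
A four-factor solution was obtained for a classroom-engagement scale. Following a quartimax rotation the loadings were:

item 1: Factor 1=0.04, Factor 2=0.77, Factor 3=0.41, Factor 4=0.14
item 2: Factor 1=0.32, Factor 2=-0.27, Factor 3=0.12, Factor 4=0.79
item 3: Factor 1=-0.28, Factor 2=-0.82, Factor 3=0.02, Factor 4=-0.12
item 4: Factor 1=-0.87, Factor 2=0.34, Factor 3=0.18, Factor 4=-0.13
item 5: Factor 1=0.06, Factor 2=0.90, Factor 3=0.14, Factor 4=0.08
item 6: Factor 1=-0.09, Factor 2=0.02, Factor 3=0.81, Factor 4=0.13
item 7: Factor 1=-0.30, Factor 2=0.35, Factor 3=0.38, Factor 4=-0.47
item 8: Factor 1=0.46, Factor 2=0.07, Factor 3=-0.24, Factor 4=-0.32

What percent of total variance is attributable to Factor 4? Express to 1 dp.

SS loadings for Factor 4 = 0.14² + 0.79² + (-0.12)² + (-0.13)² + 0.08² + 0.13² + (-0.47)² + (-0.32)² = 1.0216
With 8 standardized items, total variance = 8. Proportion = 1.0216/8 = 0.1277 → 12.77%.

12.8%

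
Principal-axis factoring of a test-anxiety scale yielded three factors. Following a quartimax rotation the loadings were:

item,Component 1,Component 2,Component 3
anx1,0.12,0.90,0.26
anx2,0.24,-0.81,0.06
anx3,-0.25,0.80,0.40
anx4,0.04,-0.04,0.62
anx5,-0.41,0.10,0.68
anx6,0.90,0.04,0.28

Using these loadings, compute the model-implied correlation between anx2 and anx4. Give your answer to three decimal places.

0.079

r̂ = Σ λ_i·λ_j across factors = (0.24)(0.04) + (-0.81)(-0.04) + (0.06)(0.62)
  = +0.0096 +0.0324 +0.0372 = 0.0792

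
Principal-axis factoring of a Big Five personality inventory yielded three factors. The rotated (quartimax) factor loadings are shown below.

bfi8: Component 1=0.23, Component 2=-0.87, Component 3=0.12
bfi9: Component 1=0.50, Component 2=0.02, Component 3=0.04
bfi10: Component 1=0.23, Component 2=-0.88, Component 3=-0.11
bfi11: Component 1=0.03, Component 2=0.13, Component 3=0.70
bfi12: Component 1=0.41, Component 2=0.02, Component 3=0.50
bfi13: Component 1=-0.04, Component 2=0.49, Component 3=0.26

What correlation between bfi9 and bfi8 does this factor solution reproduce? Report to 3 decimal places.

0.102

r̂ = Σ λ_i·λ_j across factors = (0.50)(0.23) + (0.02)(-0.87) + (0.04)(0.12)
  = +0.1150 -0.0174 +0.0048 = 0.1024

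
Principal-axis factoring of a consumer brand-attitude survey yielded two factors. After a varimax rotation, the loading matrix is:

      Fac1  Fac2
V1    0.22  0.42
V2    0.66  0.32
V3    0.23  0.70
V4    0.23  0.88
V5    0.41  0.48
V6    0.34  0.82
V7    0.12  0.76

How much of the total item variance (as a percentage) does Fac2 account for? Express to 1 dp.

43.2%

SS loadings for Fac2 = 0.42² + 0.32² + 0.70² + 0.88² + 0.48² + 0.82² + 0.76² = 3.0236
With 7 standardized items, total variance = 7. Proportion = 3.0236/7 = 0.4319 → 43.19%.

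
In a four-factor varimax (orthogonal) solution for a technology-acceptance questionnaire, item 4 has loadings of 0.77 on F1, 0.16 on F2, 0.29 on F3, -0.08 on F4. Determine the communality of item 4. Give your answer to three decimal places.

h² = 0.77² + 0.16² + 0.29² + (-0.08)² = 0.5929 + 0.0256 + 0.0841 + 0.0064 = 0.7090

0.709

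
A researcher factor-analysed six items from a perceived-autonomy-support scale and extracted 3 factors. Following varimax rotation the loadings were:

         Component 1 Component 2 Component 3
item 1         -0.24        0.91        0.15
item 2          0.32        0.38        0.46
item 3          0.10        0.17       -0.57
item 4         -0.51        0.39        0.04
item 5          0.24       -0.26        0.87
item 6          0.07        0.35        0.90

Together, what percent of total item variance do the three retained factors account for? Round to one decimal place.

Communalities: 0.9082, 0.4584, 0.3638, 0.4138, 0.8821, 0.9374; Σh² = 3.9637.
Total variance with 6 standardized items is 6, so the solution explains 3.9637/6 = 0.6606 = 66.06%.

66.1%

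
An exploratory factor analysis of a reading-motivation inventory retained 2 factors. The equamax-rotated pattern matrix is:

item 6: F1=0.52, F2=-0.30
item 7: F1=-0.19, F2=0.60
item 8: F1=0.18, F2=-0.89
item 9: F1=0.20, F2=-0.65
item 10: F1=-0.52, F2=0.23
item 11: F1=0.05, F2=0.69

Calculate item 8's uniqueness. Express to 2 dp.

0.18

h² = 0.18² + (-0.89)² = 0.0324 + 0.7921 = 0.8245
Uniqueness u² = 1 − h² = 1 − 0.8245 = 0.1755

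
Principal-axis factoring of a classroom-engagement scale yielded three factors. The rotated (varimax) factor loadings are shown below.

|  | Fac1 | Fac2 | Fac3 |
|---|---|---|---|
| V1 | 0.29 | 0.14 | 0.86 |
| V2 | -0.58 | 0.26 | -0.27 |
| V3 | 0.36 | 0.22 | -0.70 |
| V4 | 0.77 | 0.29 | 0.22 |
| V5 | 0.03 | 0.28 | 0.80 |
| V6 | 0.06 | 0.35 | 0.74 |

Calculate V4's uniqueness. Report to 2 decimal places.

h² = 0.77² + 0.29² + 0.22² = 0.5929 + 0.0841 + 0.0484 = 0.7254
Uniqueness u² = 1 − h² = 1 − 0.7254 = 0.2746

0.27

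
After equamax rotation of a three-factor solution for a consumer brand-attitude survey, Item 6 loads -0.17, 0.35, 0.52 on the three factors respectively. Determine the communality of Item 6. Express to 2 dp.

0.42

h² = (-0.17)² + 0.35² + 0.52² = 0.0289 + 0.1225 + 0.2704 = 0.4218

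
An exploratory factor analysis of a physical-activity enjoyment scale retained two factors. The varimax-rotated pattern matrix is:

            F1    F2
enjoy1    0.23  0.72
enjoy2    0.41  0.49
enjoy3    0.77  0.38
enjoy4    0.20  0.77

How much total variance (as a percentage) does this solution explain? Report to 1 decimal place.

58.7%

SS loadings by factor: 0.8539, 1.4958; total = 2.3497.
Total variance with 4 standardized items is 4, so the solution explains 2.3497/4 = 0.5874 = 58.74%.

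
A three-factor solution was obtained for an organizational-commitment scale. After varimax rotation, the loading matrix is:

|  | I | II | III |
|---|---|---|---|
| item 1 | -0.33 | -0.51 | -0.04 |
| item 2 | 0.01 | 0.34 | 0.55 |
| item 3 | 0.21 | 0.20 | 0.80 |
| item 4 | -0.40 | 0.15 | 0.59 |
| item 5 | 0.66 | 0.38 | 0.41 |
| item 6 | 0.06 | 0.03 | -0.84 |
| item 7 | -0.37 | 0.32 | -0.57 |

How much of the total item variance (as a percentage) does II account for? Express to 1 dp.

SS loadings for II = (-0.51)² + 0.34² + 0.20² + 0.15² + 0.38² + 0.03² + 0.32² = 0.6859
With 7 standardized items, total variance = 7. Proportion = 0.6859/7 = 0.0980 → 9.80%.

9.8%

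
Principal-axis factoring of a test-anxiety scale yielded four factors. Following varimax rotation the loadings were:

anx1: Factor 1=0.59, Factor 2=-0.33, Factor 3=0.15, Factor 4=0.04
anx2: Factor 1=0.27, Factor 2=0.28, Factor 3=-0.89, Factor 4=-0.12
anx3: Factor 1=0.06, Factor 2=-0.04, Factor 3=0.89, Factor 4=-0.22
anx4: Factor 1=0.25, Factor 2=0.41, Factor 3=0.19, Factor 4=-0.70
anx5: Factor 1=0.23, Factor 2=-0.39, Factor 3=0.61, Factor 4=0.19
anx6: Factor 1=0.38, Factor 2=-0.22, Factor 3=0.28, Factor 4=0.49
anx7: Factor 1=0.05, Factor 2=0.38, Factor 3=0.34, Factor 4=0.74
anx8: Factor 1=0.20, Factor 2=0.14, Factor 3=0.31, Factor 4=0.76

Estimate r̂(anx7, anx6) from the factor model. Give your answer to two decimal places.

r̂ = Σ λ_i·λ_j across factors = (0.05)(0.38) + (0.38)(-0.22) + (0.34)(0.28) + (0.74)(0.49)
  = +0.0190 -0.0836 +0.0952 +0.3626 = 0.3932

0.39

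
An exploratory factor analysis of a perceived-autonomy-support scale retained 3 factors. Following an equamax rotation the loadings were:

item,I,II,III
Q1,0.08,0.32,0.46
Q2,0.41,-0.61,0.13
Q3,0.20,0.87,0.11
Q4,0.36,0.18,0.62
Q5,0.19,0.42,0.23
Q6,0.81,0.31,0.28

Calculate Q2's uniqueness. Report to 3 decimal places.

0.443

h² = 0.41² + (-0.61)² + 0.13² = 0.1681 + 0.3721 + 0.0169 = 0.5571
Uniqueness u² = 1 − h² = 1 − 0.5571 = 0.4429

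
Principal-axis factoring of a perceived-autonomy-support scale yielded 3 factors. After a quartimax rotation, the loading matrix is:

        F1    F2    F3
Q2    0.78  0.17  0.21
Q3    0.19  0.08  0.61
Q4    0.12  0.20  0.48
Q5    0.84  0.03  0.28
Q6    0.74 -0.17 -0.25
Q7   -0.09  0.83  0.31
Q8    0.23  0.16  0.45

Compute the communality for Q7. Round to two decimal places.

0.79

h² = (-0.09)² + 0.83² + 0.31² = 0.0081 + 0.6889 + 0.0961 = 0.7931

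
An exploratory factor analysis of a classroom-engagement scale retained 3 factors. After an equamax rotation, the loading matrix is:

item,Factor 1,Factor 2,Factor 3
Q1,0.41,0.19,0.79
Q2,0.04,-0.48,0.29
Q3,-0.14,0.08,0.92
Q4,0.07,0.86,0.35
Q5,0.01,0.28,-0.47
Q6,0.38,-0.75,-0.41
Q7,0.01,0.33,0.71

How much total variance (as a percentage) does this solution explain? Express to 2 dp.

Communalities: 0.8283, 0.3161, 0.8724, 0.8670, 0.2994, 0.8750, 0.6131; Σh² = 4.6713.
Total variance with 7 standardized items is 7, so the solution explains 4.6713/7 = 0.6673 = 66.73%.

66.73%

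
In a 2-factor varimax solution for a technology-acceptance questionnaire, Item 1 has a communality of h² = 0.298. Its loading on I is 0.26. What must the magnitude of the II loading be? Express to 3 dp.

0.480

Under orthogonal rotation h² = Σλ², so λ_II² = h² − (0.0676) = 0.298 − 0.0676 = 0.2304.
|λ| = √0.2304 = 0.4800.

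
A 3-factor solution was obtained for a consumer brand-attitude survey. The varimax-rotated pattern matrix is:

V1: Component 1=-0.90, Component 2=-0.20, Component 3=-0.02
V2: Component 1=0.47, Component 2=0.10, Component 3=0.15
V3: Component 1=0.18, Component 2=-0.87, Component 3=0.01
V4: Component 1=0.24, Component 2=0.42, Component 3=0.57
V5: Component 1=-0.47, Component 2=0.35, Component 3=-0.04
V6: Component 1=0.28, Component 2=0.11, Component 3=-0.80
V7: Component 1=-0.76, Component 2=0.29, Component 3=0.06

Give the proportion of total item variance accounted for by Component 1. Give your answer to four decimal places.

SS loadings for Component 1 = (-0.90)² + 0.47² + 0.18² + 0.24² + (-0.47)² + 0.28² + (-0.76)² = 1.9978
Proportion of variance = 1.9978 / 7 = 0.2854.

0.2854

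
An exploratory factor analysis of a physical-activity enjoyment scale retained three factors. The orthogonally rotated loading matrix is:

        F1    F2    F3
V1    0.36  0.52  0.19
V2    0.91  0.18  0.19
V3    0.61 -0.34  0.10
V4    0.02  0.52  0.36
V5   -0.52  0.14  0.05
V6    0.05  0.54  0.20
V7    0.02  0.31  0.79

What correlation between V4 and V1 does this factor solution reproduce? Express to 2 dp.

0.35

r̂ = Σ λ_i·λ_j across factors = (0.02)(0.36) + (0.52)(0.52) + (0.36)(0.19)
  = +0.0072 +0.2704 +0.0684 = 0.3460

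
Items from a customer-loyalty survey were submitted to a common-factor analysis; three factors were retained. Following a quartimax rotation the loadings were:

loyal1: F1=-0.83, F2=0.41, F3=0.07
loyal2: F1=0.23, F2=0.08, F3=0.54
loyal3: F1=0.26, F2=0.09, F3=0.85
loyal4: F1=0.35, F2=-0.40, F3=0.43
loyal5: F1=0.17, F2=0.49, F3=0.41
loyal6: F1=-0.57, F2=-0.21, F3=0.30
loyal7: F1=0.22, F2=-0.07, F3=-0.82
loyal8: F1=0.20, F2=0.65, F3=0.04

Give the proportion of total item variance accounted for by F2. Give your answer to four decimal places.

SS loadings for F2 = 0.41² + 0.08² + 0.09² + (-0.40)² + 0.49² + (-0.21)² + (-0.07)² + 0.65² = 1.0542
Proportion of variance = 1.0542 / 8 = 0.1318.

0.1318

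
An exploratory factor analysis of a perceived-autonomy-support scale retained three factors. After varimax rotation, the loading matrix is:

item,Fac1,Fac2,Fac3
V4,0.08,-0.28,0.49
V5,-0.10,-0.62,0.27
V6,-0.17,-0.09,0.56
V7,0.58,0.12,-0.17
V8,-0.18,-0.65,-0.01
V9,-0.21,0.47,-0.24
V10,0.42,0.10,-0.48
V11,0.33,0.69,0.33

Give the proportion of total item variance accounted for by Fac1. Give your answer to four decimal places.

SS loadings for Fac1 = 0.08² + (-0.10)² + (-0.17)² + 0.58² + (-0.18)² + (-0.21)² + 0.42² + 0.33² = 0.7435
Proportion of variance = 0.7435 / 8 = 0.0929.

0.0929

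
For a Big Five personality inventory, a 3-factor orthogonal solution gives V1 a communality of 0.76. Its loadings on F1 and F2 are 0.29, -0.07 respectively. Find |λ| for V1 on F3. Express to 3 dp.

Under orthogonal rotation h² = Σλ², so λ_F3² = h² − (0.0890) = 0.76 − 0.0890 = 0.6710.
|λ| = √0.6710 = 0.8191.

0.819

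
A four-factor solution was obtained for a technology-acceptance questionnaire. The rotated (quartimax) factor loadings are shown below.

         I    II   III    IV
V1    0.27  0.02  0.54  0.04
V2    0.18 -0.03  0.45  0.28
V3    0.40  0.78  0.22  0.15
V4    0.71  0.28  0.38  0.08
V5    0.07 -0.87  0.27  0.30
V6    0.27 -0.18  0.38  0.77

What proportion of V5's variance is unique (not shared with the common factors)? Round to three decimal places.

0.075

h² = 0.07² + (-0.87)² + 0.27² + 0.30² = 0.0049 + 0.7569 + 0.0729 + 0.0900 = 0.9247
Uniqueness u² = 1 − h² = 1 − 0.9247 = 0.0753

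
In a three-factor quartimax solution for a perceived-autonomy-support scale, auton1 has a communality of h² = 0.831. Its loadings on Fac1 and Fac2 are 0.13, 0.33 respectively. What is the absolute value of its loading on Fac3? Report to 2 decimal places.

Under orthogonal rotation h² = Σλ², so λ_Fac3² = h² − (0.1258) = 0.831 − 0.1258 = 0.7052.
|λ| = √0.7052 = 0.8398.

0.84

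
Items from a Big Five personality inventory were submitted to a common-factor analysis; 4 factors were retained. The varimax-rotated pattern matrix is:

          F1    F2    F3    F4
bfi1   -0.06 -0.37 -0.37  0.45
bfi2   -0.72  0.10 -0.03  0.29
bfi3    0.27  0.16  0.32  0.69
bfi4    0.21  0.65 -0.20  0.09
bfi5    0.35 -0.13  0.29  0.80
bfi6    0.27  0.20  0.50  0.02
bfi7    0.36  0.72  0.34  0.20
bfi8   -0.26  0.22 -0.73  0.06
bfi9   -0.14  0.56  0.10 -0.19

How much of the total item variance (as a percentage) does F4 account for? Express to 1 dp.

16.6%

SS loadings for F4 = 0.45² + 0.29² + 0.69² + 0.09² + 0.80² + 0.02² + 0.20² + 0.06² + (-0.19)² = 1.4909
With 9 standardized items, total variance = 9. Proportion = 1.4909/9 = 0.1657 → 16.57%.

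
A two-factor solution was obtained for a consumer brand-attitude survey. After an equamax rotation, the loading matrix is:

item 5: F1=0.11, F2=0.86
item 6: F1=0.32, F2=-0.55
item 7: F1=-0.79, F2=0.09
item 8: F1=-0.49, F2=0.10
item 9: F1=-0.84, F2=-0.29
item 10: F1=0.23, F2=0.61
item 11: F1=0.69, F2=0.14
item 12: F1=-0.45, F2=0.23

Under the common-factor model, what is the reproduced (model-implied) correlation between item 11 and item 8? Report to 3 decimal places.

r̂ = Σ λ_i·λ_j across factors = (0.69)(-0.49) + (0.14)(0.10)
  = -0.3381 +0.0140 = -0.3241

-0.324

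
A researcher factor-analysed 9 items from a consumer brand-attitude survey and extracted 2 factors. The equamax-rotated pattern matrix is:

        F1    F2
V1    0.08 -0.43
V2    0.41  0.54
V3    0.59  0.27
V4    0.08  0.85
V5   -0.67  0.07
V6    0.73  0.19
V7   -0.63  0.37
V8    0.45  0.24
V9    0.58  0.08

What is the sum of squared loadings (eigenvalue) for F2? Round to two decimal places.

1.51

SS loadings for F2 = (-0.43)² + 0.54² + 0.27² + 0.85² + 0.07² + 0.19² + 0.37² + 0.24² + 0.08² = 0.1849 + 0.2916 + 0.0729 + 0.7225 + 0.0049 + 0.0361 + 0.1369 + 0.0576 + 0.0064 = 1.5138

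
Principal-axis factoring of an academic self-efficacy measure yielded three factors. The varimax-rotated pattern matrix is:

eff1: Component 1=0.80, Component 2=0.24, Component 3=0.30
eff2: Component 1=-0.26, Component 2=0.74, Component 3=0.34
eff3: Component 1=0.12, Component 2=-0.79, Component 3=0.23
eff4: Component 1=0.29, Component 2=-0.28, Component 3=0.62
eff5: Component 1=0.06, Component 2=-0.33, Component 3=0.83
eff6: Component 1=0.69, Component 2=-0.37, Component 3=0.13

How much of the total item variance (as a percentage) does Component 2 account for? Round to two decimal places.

SS loadings for Component 2 = 0.24² + 0.74² + (-0.79)² + (-0.28)² + (-0.33)² + (-0.37)² = 1.5535
With 6 standardized items, total variance = 6. Proportion = 1.5535/6 = 0.2589 → 25.89%.

25.89%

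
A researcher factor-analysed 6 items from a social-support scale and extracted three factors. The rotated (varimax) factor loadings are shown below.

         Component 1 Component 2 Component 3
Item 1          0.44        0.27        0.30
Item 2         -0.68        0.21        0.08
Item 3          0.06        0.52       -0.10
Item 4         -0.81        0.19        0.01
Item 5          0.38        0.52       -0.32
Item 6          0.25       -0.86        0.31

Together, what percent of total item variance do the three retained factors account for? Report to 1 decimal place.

SS loadings by factor: 1.5226, 1.4335, 0.3050; total = 3.2611.
Total variance with 6 standardized items is 6, so the solution explains 3.2611/6 = 0.5435 = 54.35%.

54.4%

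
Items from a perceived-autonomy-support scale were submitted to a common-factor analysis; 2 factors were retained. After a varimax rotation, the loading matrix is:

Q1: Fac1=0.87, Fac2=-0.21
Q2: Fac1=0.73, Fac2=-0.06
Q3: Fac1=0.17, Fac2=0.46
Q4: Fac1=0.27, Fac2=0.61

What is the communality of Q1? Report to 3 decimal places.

h² = 0.87² + (-0.21)² = 0.7569 + 0.0441 = 0.8010

0.801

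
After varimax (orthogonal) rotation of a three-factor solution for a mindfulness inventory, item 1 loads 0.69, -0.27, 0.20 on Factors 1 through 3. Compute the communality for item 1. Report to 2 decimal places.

0.59

h² = 0.69² + (-0.27)² + 0.20² = 0.4761 + 0.0729 + 0.0400 = 0.5890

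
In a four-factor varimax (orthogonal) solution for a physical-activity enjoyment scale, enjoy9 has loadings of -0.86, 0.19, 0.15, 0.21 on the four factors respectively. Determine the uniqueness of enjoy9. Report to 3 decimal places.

h² = (-0.86)² + 0.19² + 0.15² + 0.21² = 0.7396 + 0.0361 + 0.0225 + 0.0441 = 0.8423
Uniqueness u² = 1 − h² = 1 − 0.8423 = 0.1577

0.158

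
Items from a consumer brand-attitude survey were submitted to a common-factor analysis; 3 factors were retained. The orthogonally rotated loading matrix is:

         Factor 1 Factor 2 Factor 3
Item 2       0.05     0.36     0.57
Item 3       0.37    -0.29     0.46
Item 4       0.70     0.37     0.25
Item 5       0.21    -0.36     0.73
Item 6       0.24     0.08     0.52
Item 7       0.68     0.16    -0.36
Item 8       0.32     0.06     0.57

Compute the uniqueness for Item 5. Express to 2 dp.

0.29

h² = 0.21² + (-0.36)² + 0.73² = 0.0441 + 0.1296 + 0.5329 = 0.7066
Uniqueness u² = 1 − h² = 1 − 0.7066 = 0.2934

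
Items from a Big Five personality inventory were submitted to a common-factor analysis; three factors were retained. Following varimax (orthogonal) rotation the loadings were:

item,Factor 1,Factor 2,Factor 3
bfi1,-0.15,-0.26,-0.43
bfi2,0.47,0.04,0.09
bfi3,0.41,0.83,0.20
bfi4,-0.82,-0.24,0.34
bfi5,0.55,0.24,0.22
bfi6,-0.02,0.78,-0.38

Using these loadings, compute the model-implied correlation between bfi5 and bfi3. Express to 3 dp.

r̂ = Σ λ_i·λ_j across factors = (0.55)(0.41) + (0.24)(0.83) + (0.22)(0.20)
  = +0.2255 +0.1992 +0.0440 = 0.4687

0.469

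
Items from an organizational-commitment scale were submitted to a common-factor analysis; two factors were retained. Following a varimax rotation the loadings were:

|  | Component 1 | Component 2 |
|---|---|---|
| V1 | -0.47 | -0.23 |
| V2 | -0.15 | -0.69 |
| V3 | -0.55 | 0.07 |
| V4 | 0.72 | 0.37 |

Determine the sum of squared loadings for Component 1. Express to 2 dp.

SS loadings for Component 1 = (-0.47)² + (-0.15)² + (-0.55)² + 0.72² = 0.2209 + 0.0225 + 0.3025 + 0.5184 = 1.0643

1.06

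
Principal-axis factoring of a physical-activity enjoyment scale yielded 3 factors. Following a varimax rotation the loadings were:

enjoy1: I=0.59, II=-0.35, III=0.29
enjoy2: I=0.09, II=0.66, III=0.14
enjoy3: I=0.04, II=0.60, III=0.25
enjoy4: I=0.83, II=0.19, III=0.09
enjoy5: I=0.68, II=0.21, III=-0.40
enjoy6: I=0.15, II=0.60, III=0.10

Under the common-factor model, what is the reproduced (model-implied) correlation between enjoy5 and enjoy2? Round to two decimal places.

0.14

r̂ = Σ λ_i·λ_j across factors = (0.68)(0.09) + (0.21)(0.66) + (-0.40)(0.14)
  = +0.0612 +0.1386 -0.0560 = 0.1438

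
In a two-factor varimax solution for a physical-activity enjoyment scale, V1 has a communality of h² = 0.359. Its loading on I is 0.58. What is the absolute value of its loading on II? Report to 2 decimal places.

0.15

Under orthogonal rotation h² = Σλ², so λ_II² = h² − (0.3364) = 0.359 − 0.3364 = 0.0226.
|λ| = √0.0226 = 0.1503.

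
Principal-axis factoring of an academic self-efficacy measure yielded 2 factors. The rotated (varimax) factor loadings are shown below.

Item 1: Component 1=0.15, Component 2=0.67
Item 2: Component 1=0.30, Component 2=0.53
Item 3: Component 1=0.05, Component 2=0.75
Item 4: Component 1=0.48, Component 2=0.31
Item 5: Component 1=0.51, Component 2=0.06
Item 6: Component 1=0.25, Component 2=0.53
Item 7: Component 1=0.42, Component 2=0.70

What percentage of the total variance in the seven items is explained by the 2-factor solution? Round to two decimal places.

Communalities: 0.4714, 0.3709, 0.5650, 0.3265, 0.2637, 0.3434, 0.6664; Σh² = 3.0073.
Total variance with 7 standardized items is 7, so the solution explains 3.0073/7 = 0.4296 = 42.96%.

42.96%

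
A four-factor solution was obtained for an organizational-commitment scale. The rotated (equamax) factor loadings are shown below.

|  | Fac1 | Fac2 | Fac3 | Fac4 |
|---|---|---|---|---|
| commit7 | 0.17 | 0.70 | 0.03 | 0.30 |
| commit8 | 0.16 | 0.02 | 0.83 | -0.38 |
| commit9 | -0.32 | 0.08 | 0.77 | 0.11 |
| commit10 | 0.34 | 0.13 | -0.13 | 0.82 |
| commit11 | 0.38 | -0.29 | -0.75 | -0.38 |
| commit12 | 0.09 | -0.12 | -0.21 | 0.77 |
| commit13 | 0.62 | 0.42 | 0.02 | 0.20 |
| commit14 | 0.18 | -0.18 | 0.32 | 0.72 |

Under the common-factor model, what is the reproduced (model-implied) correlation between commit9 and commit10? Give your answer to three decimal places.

r̂ = Σ λ_i·λ_j across factors = (-0.32)(0.34) + (0.08)(0.13) + (0.77)(-0.13) + (0.11)(0.82)
  = -0.1088 +0.0104 -0.1001 +0.0902 = -0.1083

-0.108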